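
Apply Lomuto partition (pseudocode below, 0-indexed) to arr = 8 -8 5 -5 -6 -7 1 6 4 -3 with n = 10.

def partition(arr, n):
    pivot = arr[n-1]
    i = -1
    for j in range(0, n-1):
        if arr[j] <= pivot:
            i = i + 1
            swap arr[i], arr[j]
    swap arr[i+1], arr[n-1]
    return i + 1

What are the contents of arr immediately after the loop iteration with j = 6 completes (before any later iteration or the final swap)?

-8 -5 -6 -7 5 8 1 6 4 -3

pivot = arr[9] = -3; i = -1
j=0: arr[0]=8 > -3 → no swap
j=1: arr[1]=-8 ≤ -3 → i=0, swap arr[0],arr[1] → -8 8 5 -5 -6 -7 1 6 4 -3
j=2: arr[2]=5 > -3 → no swap
j=3: arr[3]=-5 ≤ -3 → i=1, swap arr[1],arr[3] → -8 -5 5 8 -6 -7 1 6 4 -3
j=4: arr[4]=-6 ≤ -3 → i=2, swap arr[2],arr[4] → -8 -5 -6 8 5 -7 1 6 4 -3
j=5: arr[5]=-7 ≤ -3 → i=3, swap arr[3],arr[5] → -8 -5 -6 -7 5 8 1 6 4 -3
j=6: arr[6]=1 > -3 → no swap
(after j=6) arr = -8 -5 -6 -7 5 8 1 6 4 -3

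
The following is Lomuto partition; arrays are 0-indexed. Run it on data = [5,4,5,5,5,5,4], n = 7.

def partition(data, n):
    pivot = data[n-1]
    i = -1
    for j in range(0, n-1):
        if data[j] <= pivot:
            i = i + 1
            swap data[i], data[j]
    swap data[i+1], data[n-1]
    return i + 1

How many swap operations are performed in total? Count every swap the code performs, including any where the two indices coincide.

2

pivot = data[6] = 4; i = -1
j=0: data[0]=5 > 4 → no swap
j=1: data[1]=4 ≤ 4 → i=0, swap data[0],data[1] → [4,5,5,5,5,5,4]
j=2: data[2]=5 > 4 → no swap
j=3: data[3]=5 > 4 → no swap
j=4: data[4]=5 > 4 → no swap
j=5: data[5]=5 > 4 → no swap
final swap data[1],data[6] → [4,4,5,5,5,5,5]; return 1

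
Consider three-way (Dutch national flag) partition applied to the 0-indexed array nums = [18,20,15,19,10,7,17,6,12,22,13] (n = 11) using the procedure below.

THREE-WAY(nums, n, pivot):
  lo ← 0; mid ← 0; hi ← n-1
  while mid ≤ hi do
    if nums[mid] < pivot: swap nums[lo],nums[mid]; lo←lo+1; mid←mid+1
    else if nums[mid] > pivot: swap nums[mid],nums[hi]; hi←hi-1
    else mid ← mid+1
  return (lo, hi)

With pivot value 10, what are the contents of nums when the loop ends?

lo=0 mid=0 hi=10
18>10: swap(0,10), hi=9 ⇒ [13,20,15,19,10,7,17,6,12,22,18]
13>10: swap(0,9), hi=8 ⇒ [22,20,15,19,10,7,17,6,12,13,18]
22>10: swap(0,8), hi=7 ⇒ [12,20,15,19,10,7,17,6,22,13,18]
12>10: swap(0,7), hi=6 ⇒ [6,20,15,19,10,7,17,12,22,13,18]
6<10: swap(0,0), lo=1 mid=1 ⇒ [6,20,15,19,10,7,17,12,22,13,18]
20>10: swap(1,6), hi=5 ⇒ [6,17,15,19,10,7,20,12,22,13,18]
17>10: swap(1,5), hi=4 ⇒ [6,7,15,19,10,17,20,12,22,13,18]
7<10: swap(1,1), lo=2 mid=2 ⇒ [6,7,15,19,10,17,20,12,22,13,18]
15>10: swap(2,4), hi=3 ⇒ [6,7,10,19,15,17,20,12,22,13,18]
10=10: mid=3
19>10: swap(3,3), hi=2 ⇒ [6,7,10,19,15,17,20,12,22,13,18]
done. lo=2 hi=2; nums=[6,7,10,19,15,17,20,12,22,13,18]

[6,7,10,19,15,17,20,12,22,13,18]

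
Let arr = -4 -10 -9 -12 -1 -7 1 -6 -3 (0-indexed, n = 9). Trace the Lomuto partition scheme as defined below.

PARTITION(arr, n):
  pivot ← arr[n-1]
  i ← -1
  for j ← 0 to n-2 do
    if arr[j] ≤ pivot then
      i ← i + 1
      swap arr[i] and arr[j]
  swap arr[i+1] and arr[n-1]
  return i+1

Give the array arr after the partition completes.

-4 -10 -9 -12 -7 -6 -3 -1 1

pivot=-3, i=-1
j=0: -4≤-3, i=0, swap(0,0) ⇒ -4 -10 -9 -12 -1 -7 1 -6 -3
j=1: -10≤-3, i=1, swap(1,1) ⇒ -4 -10 -9 -12 -1 -7 1 -6 -3
j=2: -9≤-3, i=2, swap(2,2) ⇒ -4 -10 -9 -12 -1 -7 1 -6 -3
j=3: -12≤-3, i=3, swap(3,3) ⇒ -4 -10 -9 -12 -1 -7 1 -6 -3
j=4: -1>-3, skip
j=5: -7≤-3, i=4, swap(4,5) ⇒ -4 -10 -9 -12 -7 -1 1 -6 -3
j=6: 1>-3, skip
j=7: -6≤-3, i=5, swap(5,7) ⇒ -4 -10 -9 -12 -7 -6 1 -1 -3
swap(6,8) ⇒ -4 -10 -9 -12 -7 -6 -3 -1 1; return 6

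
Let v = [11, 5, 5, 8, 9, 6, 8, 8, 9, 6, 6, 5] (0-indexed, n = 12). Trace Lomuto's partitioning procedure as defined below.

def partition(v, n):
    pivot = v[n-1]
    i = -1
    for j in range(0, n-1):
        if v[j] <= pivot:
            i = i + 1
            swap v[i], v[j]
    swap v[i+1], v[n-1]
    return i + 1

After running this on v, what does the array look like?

pivot = v[11] = 5; i = -1
j=0: v[0]=11 > 5 → no swap
j=1: v[1]=5 ≤ 5 → i=0, swap v[0],v[1] → [5, 11, 5, 8, 9, 6, 8, 8, 9, 6, 6, 5]
j=2: v[2]=5 ≤ 5 → i=1, swap v[1],v[2] → [5, 5, 11, 8, 9, 6, 8, 8, 9, 6, 6, 5]
j=3: v[3]=8 > 5 → no swap
j=4: v[4]=9 > 5 → no swap
j=5: v[5]=6 > 5 → no swap
j=6: v[6]=8 > 5 → no swap
j=7: v[7]=8 > 5 → no swap
j=8: v[8]=9 > 5 → no swap
j=9: v[9]=6 > 5 → no swap
j=10: v[10]=6 > 5 → no swap
final swap v[2],v[11] → [5, 5, 5, 8, 9, 6, 8, 8, 9, 6, 6, 11]; return 2

[5, 5, 5, 8, 9, 6, 8, 8, 9, 6, 6, 11]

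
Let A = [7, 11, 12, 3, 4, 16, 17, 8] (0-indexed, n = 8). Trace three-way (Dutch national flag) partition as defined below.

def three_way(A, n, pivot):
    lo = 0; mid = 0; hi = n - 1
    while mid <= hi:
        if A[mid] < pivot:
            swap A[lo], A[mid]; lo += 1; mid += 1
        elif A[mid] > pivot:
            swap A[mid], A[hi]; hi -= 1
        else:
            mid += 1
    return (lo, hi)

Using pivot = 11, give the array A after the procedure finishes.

[7, 8, 3, 4, 11, 17, 16, 12]

lo=0 mid=0 hi=7
7<11: swap(0,0), lo=1 mid=1 ⇒ [7, 11, 12, 3, 4, 16, 17, 8]
11=11: mid=2
12>11: swap(2,7), hi=6 ⇒ [7, 11, 8, 3, 4, 16, 17, 12]
8<11: swap(1,2), lo=2 mid=3 ⇒ [7, 8, 11, 3, 4, 16, 17, 12]
3<11: swap(2,3), lo=3 mid=4 ⇒ [7, 8, 3, 11, 4, 16, 17, 12]
4<11: swap(3,4), lo=4 mid=5 ⇒ [7, 8, 3, 4, 11, 16, 17, 12]
16>11: swap(5,6), hi=5 ⇒ [7, 8, 3, 4, 11, 17, 16, 12]
17>11: swap(5,5), hi=4 ⇒ [7, 8, 3, 4, 11, 17, 16, 12]
done. lo=4 hi=4; A=[7, 8, 3, 4, 11, 17, 16, 12]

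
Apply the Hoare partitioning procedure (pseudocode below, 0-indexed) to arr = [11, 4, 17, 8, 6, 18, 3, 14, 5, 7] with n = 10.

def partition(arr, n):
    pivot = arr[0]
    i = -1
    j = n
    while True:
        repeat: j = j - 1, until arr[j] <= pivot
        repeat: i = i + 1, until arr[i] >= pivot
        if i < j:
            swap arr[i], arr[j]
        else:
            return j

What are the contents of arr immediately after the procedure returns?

pivot=11
j stops at 9 (7), i stops at 0 (11); swap ⇒ [7, 4, 17, 8, 6, 18, 3, 14, 5, 11]
j stops at 8 (5), i stops at 2 (17); swap ⇒ [7, 4, 5, 8, 6, 18, 3, 14, 17, 11]
j stops at 6 (3), i stops at 5 (18); swap ⇒ [7, 4, 5, 8, 6, 3, 18, 14, 17, 11]
j stops at 5, i stops at 6; i≥j ⇒ return 5. arr=[7, 4, 5, 8, 6, 3, 18, 14, 17, 11]

[7, 4, 5, 8, 6, 3, 18, 14, 17, 11]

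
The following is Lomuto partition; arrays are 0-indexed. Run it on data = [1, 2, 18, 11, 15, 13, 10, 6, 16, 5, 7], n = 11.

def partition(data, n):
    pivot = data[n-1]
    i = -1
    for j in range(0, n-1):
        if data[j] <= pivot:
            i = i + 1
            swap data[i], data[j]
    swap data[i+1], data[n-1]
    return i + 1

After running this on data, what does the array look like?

pivot = data[10] = 7; i = -1
j=0: data[0]=1 ≤ 7 → i=0, swap data[0],data[0] (no change) → [1, 2, 18, 11, 15, 13, 10, 6, 16, 5, 7]
j=1: data[1]=2 ≤ 7 → i=1, swap data[1],data[1] (no change) → [1, 2, 18, 11, 15, 13, 10, 6, 16, 5, 7]
j=2: data[2]=18 > 7 → no swap
j=3: data[3]=11 > 7 → no swap
j=4: data[4]=15 > 7 → no swap
j=5: data[5]=13 > 7 → no swap
j=6: data[6]=10 > 7 → no swap
j=7: data[7]=6 ≤ 7 → i=2, swap data[2],data[7] → [1, 2, 6, 11, 15, 13, 10, 18, 16, 5, 7]
j=8: data[8]=16 > 7 → no swap
j=9: data[9]=5 ≤ 7 → i=3, swap data[3],data[9] → [1, 2, 6, 5, 15, 13, 10, 18, 16, 11, 7]
final swap data[4],data[10] → [1, 2, 6, 5, 7, 13, 10, 18, 16, 11, 15]; return 4

[1, 2, 6, 5, 7, 13, 10, 18, 16, 11, 15]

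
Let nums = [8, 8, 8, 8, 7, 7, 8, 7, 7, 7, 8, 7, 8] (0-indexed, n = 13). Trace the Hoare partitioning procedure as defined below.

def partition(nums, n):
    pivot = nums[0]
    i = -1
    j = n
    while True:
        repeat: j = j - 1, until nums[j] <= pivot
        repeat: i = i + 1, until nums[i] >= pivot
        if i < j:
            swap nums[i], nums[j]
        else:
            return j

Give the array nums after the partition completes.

[8, 7, 8, 7, 7, 7, 7, 7, 8, 8, 8, 8, 8]

pivot = nums[0] = 8; i = -1, j = 13
j→12 (nums[12]=8≤8), i→0 (nums[0]=8≥8); i<j, swap → [8, 8, 8, 8, 7, 7, 8, 7, 7, 7, 8, 7, 8]
j→11 (nums[11]=7≤8), i→1 (nums[1]=8≥8); i<j, swap → [8, 7, 8, 8, 7, 7, 8, 7, 7, 7, 8, 8, 8]
j→10 (nums[10]=8≤8), i→2 (nums[2]=8≥8); i<j, swap → [8, 7, 8, 8, 7, 7, 8, 7, 7, 7, 8, 8, 8]
j→9 (nums[9]=7≤8), i→3 (nums[3]=8≥8); i<j, swap → [8, 7, 8, 7, 7, 7, 8, 7, 7, 8, 8, 8, 8]
j→8 (nums[8]=7≤8), i→6 (nums[6]=8≥8); i<j, swap → [8, 7, 8, 7, 7, 7, 7, 7, 8, 8, 8, 8, 8]
j→7, i→8; i≥j, return j=7. nums = [8, 7, 8, 7, 7, 7, 7, 7, 8, 8, 8, 8, 8]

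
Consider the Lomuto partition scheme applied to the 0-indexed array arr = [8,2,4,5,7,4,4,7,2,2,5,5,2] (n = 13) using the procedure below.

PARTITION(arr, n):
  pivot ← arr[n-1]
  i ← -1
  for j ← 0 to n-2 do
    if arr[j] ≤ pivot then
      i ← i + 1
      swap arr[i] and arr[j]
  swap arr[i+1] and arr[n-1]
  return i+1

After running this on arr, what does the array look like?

[2,2,2,2,7,4,4,7,8,4,5,5,5]

pivot=2, i=-1
j=0: 8>2, skip
j=1: 2≤2, i=0, swap(0,1) ⇒ [2,8,4,5,7,4,4,7,2,2,5,5,2]
j=2: 4>2, skip
j=3: 5>2, skip
j=4: 7>2, skip
j=5: 4>2, skip
j=6: 4>2, skip
j=7: 7>2, skip
j=8: 2≤2, i=1, swap(1,8) ⇒ [2,2,4,5,7,4,4,7,8,2,5,5,2]
j=9: 2≤2, i=2, swap(2,9) ⇒ [2,2,2,5,7,4,4,7,8,4,5,5,2]
j=10: 5>2, skip
j=11: 5>2, skip
swap(3,12) ⇒ [2,2,2,2,7,4,4,7,8,4,5,5,5]; return 3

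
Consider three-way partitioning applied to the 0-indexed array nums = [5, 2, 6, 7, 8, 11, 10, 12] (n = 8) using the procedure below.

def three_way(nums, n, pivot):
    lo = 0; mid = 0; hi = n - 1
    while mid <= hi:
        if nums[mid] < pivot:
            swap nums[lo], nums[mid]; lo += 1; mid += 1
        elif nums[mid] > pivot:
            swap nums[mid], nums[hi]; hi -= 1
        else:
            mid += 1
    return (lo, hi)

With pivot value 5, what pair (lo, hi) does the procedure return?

(1, 1)

lo=0 mid=0 hi=7
5=5: mid=1
2<5: swap(0,1), lo=1 mid=2 ⇒ [2, 5, 6, 7, 8, 11, 10, 12]
6>5: swap(2,7), hi=6 ⇒ [2, 5, 12, 7, 8, 11, 10, 6]
12>5: swap(2,6), hi=5 ⇒ [2, 5, 10, 7, 8, 11, 12, 6]
10>5: swap(2,5), hi=4 ⇒ [2, 5, 11, 7, 8, 10, 12, 6]
11>5: swap(2,4), hi=3 ⇒ [2, 5, 8, 7, 11, 10, 12, 6]
8>5: swap(2,3), hi=2 ⇒ [2, 5, 7, 8, 11, 10, 12, 6]
7>5: swap(2,2), hi=1 ⇒ [2, 5, 7, 8, 11, 10, 12, 6]
done. lo=1 hi=1; nums=[2, 5, 7, 8, 11, 10, 12, 6]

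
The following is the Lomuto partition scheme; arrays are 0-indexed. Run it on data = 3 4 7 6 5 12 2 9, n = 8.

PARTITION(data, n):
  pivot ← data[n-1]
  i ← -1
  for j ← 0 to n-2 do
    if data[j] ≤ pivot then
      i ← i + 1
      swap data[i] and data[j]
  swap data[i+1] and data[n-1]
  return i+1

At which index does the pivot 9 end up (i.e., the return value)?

6

pivot = data[7] = 9; i = -1
j=0: data[0]=3 ≤ 9 → i=0, swap data[0],data[0] (no change) → 3 4 7 6 5 12 2 9
j=1: data[1]=4 ≤ 9 → i=1, swap data[1],data[1] (no change) → 3 4 7 6 5 12 2 9
j=2: data[2]=7 ≤ 9 → i=2, swap data[2],data[2] (no change) → 3 4 7 6 5 12 2 9
j=3: data[3]=6 ≤ 9 → i=3, swap data[3],data[3] (no change) → 3 4 7 6 5 12 2 9
j=4: data[4]=5 ≤ 9 → i=4, swap data[4],data[4] (no change) → 3 4 7 6 5 12 2 9
j=5: data[5]=12 > 9 → no swap
j=6: data[6]=2 ≤ 9 → i=5, swap data[5],data[6] → 3 4 7 6 5 2 12 9
final swap data[6],data[7] → 3 4 7 6 5 2 9 12; return 6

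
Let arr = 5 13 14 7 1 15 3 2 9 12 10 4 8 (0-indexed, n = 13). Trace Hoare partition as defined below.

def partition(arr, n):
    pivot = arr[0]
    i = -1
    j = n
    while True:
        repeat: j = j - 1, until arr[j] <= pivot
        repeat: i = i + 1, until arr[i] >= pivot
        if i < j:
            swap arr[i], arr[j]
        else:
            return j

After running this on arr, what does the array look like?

4 2 3 1 7 15 14 13 9 12 10 5 8

pivot=5
j stops at 11 (4), i stops at 0 (5); swap ⇒ 4 13 14 7 1 15 3 2 9 12 10 5 8
j stops at 7 (2), i stops at 1 (13); swap ⇒ 4 2 14 7 1 15 3 13 9 12 10 5 8
j stops at 6 (3), i stops at 2 (14); swap ⇒ 4 2 3 7 1 15 14 13 9 12 10 5 8
j stops at 4 (1), i stops at 3 (7); swap ⇒ 4 2 3 1 7 15 14 13 9 12 10 5 8
j stops at 3, i stops at 4; i≥j ⇒ return 3. arr=4 2 3 1 7 15 14 13 9 12 10 5 8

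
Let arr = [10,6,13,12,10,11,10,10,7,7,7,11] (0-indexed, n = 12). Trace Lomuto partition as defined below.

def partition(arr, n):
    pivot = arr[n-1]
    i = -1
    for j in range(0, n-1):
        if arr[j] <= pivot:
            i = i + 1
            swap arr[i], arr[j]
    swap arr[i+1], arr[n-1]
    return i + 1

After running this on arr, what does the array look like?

[10,6,10,11,10,10,7,7,7,11,13,12]

pivot=11, i=-1
j=0: 10≤11, i=0, swap(0,0) ⇒ [10,6,13,12,10,11,10,10,7,7,7,11]
j=1: 6≤11, i=1, swap(1,1) ⇒ [10,6,13,12,10,11,10,10,7,7,7,11]
j=2: 13>11, skip
j=3: 12>11, skip
j=4: 10≤11, i=2, swap(2,4) ⇒ [10,6,10,12,13,11,10,10,7,7,7,11]
j=5: 11≤11, i=3, swap(3,5) ⇒ [10,6,10,11,13,12,10,10,7,7,7,11]
j=6: 10≤11, i=4, swap(4,6) ⇒ [10,6,10,11,10,12,13,10,7,7,7,11]
j=7: 10≤11, i=5, swap(5,7) ⇒ [10,6,10,11,10,10,13,12,7,7,7,11]
j=8: 7≤11, i=6, swap(6,8) ⇒ [10,6,10,11,10,10,7,12,13,7,7,11]
j=9: 7≤11, i=7, swap(7,9) ⇒ [10,6,10,11,10,10,7,7,13,12,7,11]
j=10: 7≤11, i=8, swap(8,10) ⇒ [10,6,10,11,10,10,7,7,7,12,13,11]
swap(9,11) ⇒ [10,6,10,11,10,10,7,7,7,11,13,12]; return 9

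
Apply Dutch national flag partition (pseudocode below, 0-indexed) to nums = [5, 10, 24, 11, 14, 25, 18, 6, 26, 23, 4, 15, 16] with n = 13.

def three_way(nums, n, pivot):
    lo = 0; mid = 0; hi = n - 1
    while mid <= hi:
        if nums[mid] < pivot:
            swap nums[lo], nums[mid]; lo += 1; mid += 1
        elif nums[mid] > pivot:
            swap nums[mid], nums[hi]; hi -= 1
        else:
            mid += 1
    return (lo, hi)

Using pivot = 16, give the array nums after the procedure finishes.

pivot = 16; lo=0, mid=0, hi=12
nums[mid]=5<16: swap nums[0],nums[0]; lo=1,mid=1 → [5, 10, 24, 11, 14, 25, 18, 6, 26, 23, 4, 15, 16]
nums[mid]=10<16: swap nums[1],nums[1]; lo=2,mid=2 → [5, 10, 24, 11, 14, 25, 18, 6, 26, 23, 4, 15, 16]
nums[mid]=24>16: swap nums[2],nums[12]; hi=11 → [5, 10, 16, 11, 14, 25, 18, 6, 26, 23, 4, 15, 24]
nums[mid]=16=16: mid=3
nums[mid]=11<16: swap nums[2],nums[3]; lo=3,mid=4 → [5, 10, 11, 16, 14, 25, 18, 6, 26, 23, 4, 15, 24]
nums[mid]=14<16: swap nums[3],nums[4]; lo=4,mid=5 → [5, 10, 11, 14, 16, 25, 18, 6, 26, 23, 4, 15, 24]
nums[mid]=25>16: swap nums[5],nums[11]; hi=10 → [5, 10, 11, 14, 16, 15, 18, 6, 26, 23, 4, 25, 24]
nums[mid]=15<16: swap nums[4],nums[5]; lo=5,mid=6 → [5, 10, 11, 14, 15, 16, 18, 6, 26, 23, 4, 25, 24]
nums[mid]=18>16: swap nums[6],nums[10]; hi=9 → [5, 10, 11, 14, 15, 16, 4, 6, 26, 23, 18, 25, 24]
nums[mid]=4<16: swap nums[5],nums[6]; lo=6,mid=7 → [5, 10, 11, 14, 15, 4, 16, 6, 26, 23, 18, 25, 24]
nums[mid]=6<16: swap nums[6],nums[7]; lo=7,mid=8 → [5, 10, 11, 14, 15, 4, 6, 16, 26, 23, 18, 25, 24]
nums[mid]=26>16: swap nums[8],nums[9]; hi=8 → [5, 10, 11, 14, 15, 4, 6, 16, 23, 26, 18, 25, 24]
nums[mid]=23>16: swap nums[8],nums[8]; hi=7 → [5, 10, 11, 14, 15, 4, 6, 16, 23, 26, 18, 25, 24]
end: lo=7, hi=7; nums = [5, 10, 11, 14, 15, 4, 6, 16, 23, 26, 18, 25, 24]

[5, 10, 11, 14, 15, 4, 6, 16, 23, 26, 18, 25, 24]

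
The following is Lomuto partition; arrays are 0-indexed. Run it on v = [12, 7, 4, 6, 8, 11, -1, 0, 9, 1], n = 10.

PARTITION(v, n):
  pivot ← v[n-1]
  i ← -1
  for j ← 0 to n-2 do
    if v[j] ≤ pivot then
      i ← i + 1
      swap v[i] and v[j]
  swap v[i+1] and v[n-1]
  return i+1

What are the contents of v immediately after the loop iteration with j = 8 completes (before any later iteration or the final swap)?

[-1, 0, 4, 6, 8, 11, 12, 7, 9, 1]

pivot = v[9] = 1; i = -1
j=0: v[0]=12 > 1 → no swap
j=1: v[1]=7 > 1 → no swap
j=2: v[2]=4 > 1 → no swap
j=3: v[3]=6 > 1 → no swap
j=4: v[4]=8 > 1 → no swap
j=5: v[5]=11 > 1 → no swap
j=6: v[6]=-1 ≤ 1 → i=0, swap v[0],v[6] → [-1, 7, 4, 6, 8, 11, 12, 0, 9, 1]
j=7: v[7]=0 ≤ 1 → i=1, swap v[1],v[7] → [-1, 0, 4, 6, 8, 11, 12, 7, 9, 1]
j=8: v[8]=9 > 1 → no swap
(after j=8) v = [-1, 0, 4, 6, 8, 11, 12, 7, 9, 1]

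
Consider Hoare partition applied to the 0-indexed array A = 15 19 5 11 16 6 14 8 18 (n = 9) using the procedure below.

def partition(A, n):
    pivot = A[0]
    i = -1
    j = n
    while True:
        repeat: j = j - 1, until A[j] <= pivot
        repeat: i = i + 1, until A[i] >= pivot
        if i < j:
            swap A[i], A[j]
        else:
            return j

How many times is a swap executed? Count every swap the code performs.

3

pivot=15
j stops at 7 (8), i stops at 0 (15); swap ⇒ 8 19 5 11 16 6 14 15 18
j stops at 6 (14), i stops at 1 (19); swap ⇒ 8 14 5 11 16 6 19 15 18
j stops at 5 (6), i stops at 4 (16); swap ⇒ 8 14 5 11 6 16 19 15 18
j stops at 4, i stops at 5; i≥j ⇒ return 4. A=8 14 5 11 6 16 19 15 18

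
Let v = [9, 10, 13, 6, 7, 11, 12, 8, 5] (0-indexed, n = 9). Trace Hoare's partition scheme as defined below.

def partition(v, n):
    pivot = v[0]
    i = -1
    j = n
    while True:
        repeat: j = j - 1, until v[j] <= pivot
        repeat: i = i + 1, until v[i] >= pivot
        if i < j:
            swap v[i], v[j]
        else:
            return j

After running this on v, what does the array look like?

[5, 8, 7, 6, 13, 11, 12, 10, 9]

pivot = v[0] = 9; i = -1, j = 9
j→8 (v[8]=5≤9), i→0 (v[0]=9≥9); i<j, swap → [5, 10, 13, 6, 7, 11, 12, 8, 9]
j→7 (v[7]=8≤9), i→1 (v[1]=10≥9); i<j, swap → [5, 8, 13, 6, 7, 11, 12, 10, 9]
j→4 (v[4]=7≤9), i→2 (v[2]=13≥9); i<j, swap → [5, 8, 7, 6, 13, 11, 12, 10, 9]
j→3, i→4; i≥j, return j=3. v = [5, 8, 7, 6, 13, 11, 12, 10, 9]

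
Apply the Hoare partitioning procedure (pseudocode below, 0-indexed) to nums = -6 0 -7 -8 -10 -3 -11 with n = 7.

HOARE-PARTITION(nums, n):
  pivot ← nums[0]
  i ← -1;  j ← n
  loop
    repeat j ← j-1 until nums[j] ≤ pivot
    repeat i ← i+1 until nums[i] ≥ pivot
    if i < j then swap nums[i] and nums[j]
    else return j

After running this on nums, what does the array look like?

pivot=-6
j stops at 6 (-11), i stops at 0 (-6); swap ⇒ -11 0 -7 -8 -10 -3 -6
j stops at 4 (-10), i stops at 1 (0); swap ⇒ -11 -10 -7 -8 0 -3 -6
j stops at 3, i stops at 4; i≥j ⇒ return 3. nums=-11 -10 -7 -8 0 -3 -6

-11 -10 -7 -8 0 -3 -6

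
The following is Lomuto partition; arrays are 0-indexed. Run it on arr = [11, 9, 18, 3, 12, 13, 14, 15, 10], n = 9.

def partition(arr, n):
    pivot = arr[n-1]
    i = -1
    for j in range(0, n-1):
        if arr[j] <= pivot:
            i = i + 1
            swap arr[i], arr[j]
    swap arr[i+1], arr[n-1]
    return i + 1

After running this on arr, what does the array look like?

pivot=10, i=-1
j=0: 11>10, skip
j=1: 9≤10, i=0, swap(0,1) ⇒ [9, 11, 18, 3, 12, 13, 14, 15, 10]
j=2: 18>10, skip
j=3: 3≤10, i=1, swap(1,3) ⇒ [9, 3, 18, 11, 12, 13, 14, 15, 10]
j=4: 12>10, skip
j=5: 13>10, skip
j=6: 14>10, skip
j=7: 15>10, skip
swap(2,8) ⇒ [9, 3, 10, 11, 12, 13, 14, 15, 18]; return 2

[9, 3, 10, 11, 12, 13, 14, 15, 18]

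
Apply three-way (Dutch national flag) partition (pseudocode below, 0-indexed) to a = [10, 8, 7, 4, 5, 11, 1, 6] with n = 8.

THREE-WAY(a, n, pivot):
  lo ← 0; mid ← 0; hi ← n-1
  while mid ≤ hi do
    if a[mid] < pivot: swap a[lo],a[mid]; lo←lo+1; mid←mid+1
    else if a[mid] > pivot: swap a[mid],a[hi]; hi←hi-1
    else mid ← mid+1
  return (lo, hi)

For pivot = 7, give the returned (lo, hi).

(4, 4)

lo=0 mid=0 hi=7
10>7: swap(0,7), hi=6 ⇒ [6, 8, 7, 4, 5, 11, 1, 10]
6<7: swap(0,0), lo=1 mid=1 ⇒ [6, 8, 7, 4, 5, 11, 1, 10]
8>7: swap(1,6), hi=5 ⇒ [6, 1, 7, 4, 5, 11, 8, 10]
1<7: swap(1,1), lo=2 mid=2 ⇒ [6, 1, 7, 4, 5, 11, 8, 10]
7=7: mid=3
4<7: swap(2,3), lo=3 mid=4 ⇒ [6, 1, 4, 7, 5, 11, 8, 10]
5<7: swap(3,4), lo=4 mid=5 ⇒ [6, 1, 4, 5, 7, 11, 8, 10]
11>7: swap(5,5), hi=4 ⇒ [6, 1, 4, 5, 7, 11, 8, 10]
done. lo=4 hi=4; a=[6, 1, 4, 5, 7, 11, 8, 10]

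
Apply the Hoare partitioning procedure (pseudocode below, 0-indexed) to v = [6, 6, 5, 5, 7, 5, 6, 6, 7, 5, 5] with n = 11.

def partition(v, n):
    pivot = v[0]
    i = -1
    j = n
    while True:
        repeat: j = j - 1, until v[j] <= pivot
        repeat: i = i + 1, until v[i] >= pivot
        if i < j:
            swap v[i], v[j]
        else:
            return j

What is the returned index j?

6

pivot=6
j stops at 10 (5), i stops at 0 (6); swap ⇒ [5, 6, 5, 5, 7, 5, 6, 6, 7, 5, 6]
j stops at 9 (5), i stops at 1 (6); swap ⇒ [5, 5, 5, 5, 7, 5, 6, 6, 7, 6, 6]
j stops at 7 (6), i stops at 4 (7); swap ⇒ [5, 5, 5, 5, 6, 5, 6, 7, 7, 6, 6]
j stops at 6, i stops at 6; i≥j ⇒ return 6. v=[5, 5, 5, 5, 6, 5, 6, 7, 7, 6, 6]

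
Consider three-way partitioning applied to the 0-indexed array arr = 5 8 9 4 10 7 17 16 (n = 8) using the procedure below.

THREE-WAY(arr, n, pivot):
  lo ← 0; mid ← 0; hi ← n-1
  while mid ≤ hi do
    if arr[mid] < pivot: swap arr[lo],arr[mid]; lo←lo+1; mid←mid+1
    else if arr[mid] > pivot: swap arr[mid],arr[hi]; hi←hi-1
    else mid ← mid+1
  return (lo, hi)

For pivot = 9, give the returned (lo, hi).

(4, 4)

pivot = 9; lo=0, mid=0, hi=7
arr[mid]=5<9: swap arr[0],arr[0]; lo=1,mid=1 → 5 8 9 4 10 7 17 16
arr[mid]=8<9: swap arr[1],arr[1]; lo=2,mid=2 → 5 8 9 4 10 7 17 16
arr[mid]=9=9: mid=3
arr[mid]=4<9: swap arr[2],arr[3]; lo=3,mid=4 → 5 8 4 9 10 7 17 16
arr[mid]=10>9: swap arr[4],arr[7]; hi=6 → 5 8 4 9 16 7 17 10
arr[mid]=16>9: swap arr[4],arr[6]; hi=5 → 5 8 4 9 17 7 16 10
arr[mid]=17>9: swap arr[4],arr[5]; hi=4 → 5 8 4 9 7 17 16 10
arr[mid]=7<9: swap arr[3],arr[4]; lo=4,mid=5 → 5 8 4 7 9 17 16 10
end: lo=4, hi=4; arr = 5 8 4 7 9 17 16 10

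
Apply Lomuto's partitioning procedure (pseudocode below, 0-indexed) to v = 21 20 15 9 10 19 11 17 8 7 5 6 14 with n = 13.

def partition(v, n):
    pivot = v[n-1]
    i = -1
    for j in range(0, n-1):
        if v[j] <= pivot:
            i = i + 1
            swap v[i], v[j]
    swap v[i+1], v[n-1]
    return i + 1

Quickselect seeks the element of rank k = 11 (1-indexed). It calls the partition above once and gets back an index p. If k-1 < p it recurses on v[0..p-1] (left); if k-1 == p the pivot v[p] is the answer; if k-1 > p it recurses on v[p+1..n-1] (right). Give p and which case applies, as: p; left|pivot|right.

pivot=14, i=-1
j=0: 21>14, skip
j=1: 20>14, skip
j=2: 15>14, skip
j=3: 9≤14, i=0, swap(0,3) ⇒ 9 20 15 21 10 19 11 17 8 7 5 6 14
j=4: 10≤14, i=1, swap(1,4) ⇒ 9 10 15 21 20 19 11 17 8 7 5 6 14
j=5: 19>14, skip
j=6: 11≤14, i=2, swap(2,6) ⇒ 9 10 11 21 20 19 15 17 8 7 5 6 14
j=7: 17>14, skip
j=8: 8≤14, i=3, swap(3,8) ⇒ 9 10 11 8 20 19 15 17 21 7 5 6 14
j=9: 7≤14, i=4, swap(4,9) ⇒ 9 10 11 8 7 19 15 17 21 20 5 6 14
j=10: 5≤14, i=5, swap(5,10) ⇒ 9 10 11 8 7 5 15 17 21 20 19 6 14
j=11: 6≤14, i=6, swap(6,11) ⇒ 9 10 11 8 7 5 6 17 21 20 19 15 14
swap(7,12) ⇒ 9 10 11 8 7 5 6 14 21 20 19 15 17; return 7
p = 7; k-1 = 10 > 7 ⇒ right

7; right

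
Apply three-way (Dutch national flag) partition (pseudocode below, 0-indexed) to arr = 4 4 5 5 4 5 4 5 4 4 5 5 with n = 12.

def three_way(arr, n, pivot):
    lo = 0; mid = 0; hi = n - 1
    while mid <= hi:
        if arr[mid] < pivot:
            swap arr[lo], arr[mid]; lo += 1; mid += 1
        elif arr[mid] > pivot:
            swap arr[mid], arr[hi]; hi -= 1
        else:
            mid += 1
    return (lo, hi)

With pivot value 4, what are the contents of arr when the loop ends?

4 4 4 4 4 4 5 5 5 5 5 5

pivot = 4; lo=0, mid=0, hi=11
arr[mid]=4=4: mid=1
arr[mid]=4=4: mid=2
arr[mid]=5>4: swap arr[2],arr[11]; hi=10 → 4 4 5 5 4 5 4 5 4 4 5 5
arr[mid]=5>4: swap arr[2],arr[10]; hi=9 → 4 4 5 5 4 5 4 5 4 4 5 5
arr[mid]=5>4: swap arr[2],arr[9]; hi=8 → 4 4 4 5 4 5 4 5 4 5 5 5
arr[mid]=4=4: mid=3
arr[mid]=5>4: swap arr[3],arr[8]; hi=7 → 4 4 4 4 4 5 4 5 5 5 5 5
arr[mid]=4=4: mid=4
arr[mid]=4=4: mid=5
arr[mid]=5>4: swap arr[5],arr[7]; hi=6 → 4 4 4 4 4 5 4 5 5 5 5 5
arr[mid]=5>4: swap arr[5],arr[6]; hi=5 → 4 4 4 4 4 4 5 5 5 5 5 5
arr[mid]=4=4: mid=6
end: lo=0, hi=5; arr = 4 4 4 4 4 4 5 5 5 5 5 5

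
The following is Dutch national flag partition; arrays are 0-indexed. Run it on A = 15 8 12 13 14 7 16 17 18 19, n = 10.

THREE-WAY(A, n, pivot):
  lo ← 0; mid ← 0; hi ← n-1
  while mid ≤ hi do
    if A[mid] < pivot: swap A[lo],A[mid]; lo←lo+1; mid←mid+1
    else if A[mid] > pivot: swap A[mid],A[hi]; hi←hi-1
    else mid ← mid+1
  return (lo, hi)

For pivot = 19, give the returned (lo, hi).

(9, 9)

pivot = 19; lo=0, mid=0, hi=9
A[mid]=15<19: swap A[0],A[0]; lo=1,mid=1 → 15 8 12 13 14 7 16 17 18 19
A[mid]=8<19: swap A[1],A[1]; lo=2,mid=2 → 15 8 12 13 14 7 16 17 18 19
A[mid]=12<19: swap A[2],A[2]; lo=3,mid=3 → 15 8 12 13 14 7 16 17 18 19
A[mid]=13<19: swap A[3],A[3]; lo=4,mid=4 → 15 8 12 13 14 7 16 17 18 19
A[mid]=14<19: swap A[4],A[4]; lo=5,mid=5 → 15 8 12 13 14 7 16 17 18 19
A[mid]=7<19: swap A[5],A[5]; lo=6,mid=6 → 15 8 12 13 14 7 16 17 18 19
A[mid]=16<19: swap A[6],A[6]; lo=7,mid=7 → 15 8 12 13 14 7 16 17 18 19
A[mid]=17<19: swap A[7],A[7]; lo=8,mid=8 → 15 8 12 13 14 7 16 17 18 19
A[mid]=18<19: swap A[8],A[8]; lo=9,mid=9 → 15 8 12 13 14 7 16 17 18 19
A[mid]=19=19: mid=10
end: lo=9, hi=9; A = 15 8 12 13 14 7 16 17 18 19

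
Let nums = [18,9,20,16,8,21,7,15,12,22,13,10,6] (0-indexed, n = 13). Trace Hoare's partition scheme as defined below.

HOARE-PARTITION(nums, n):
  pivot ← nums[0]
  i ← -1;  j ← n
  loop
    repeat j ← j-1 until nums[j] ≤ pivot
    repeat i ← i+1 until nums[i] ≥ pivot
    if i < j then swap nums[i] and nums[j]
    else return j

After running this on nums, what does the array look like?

pivot=18
j stops at 12 (6), i stops at 0 (18); swap ⇒ [6,9,20,16,8,21,7,15,12,22,13,10,18]
j stops at 11 (10), i stops at 2 (20); swap ⇒ [6,9,10,16,8,21,7,15,12,22,13,20,18]
j stops at 10 (13), i stops at 5 (21); swap ⇒ [6,9,10,16,8,13,7,15,12,22,21,20,18]
j stops at 8, i stops at 9; i≥j ⇒ return 8. nums=[6,9,10,16,8,13,7,15,12,22,21,20,18]

[6,9,10,16,8,13,7,15,12,22,21,20,18]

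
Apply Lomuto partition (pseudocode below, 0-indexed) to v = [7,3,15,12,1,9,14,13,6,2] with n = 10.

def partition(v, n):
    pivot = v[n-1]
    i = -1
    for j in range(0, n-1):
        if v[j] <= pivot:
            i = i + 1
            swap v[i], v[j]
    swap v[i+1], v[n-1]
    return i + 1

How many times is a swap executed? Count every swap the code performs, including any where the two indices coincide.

pivot=2, i=-1
j=0: 7>2, skip
j=1: 3>2, skip
j=2: 15>2, skip
j=3: 12>2, skip
j=4: 1≤2, i=0, swap(0,4) ⇒ [1,3,15,12,7,9,14,13,6,2]
j=5: 9>2, skip
j=6: 14>2, skip
j=7: 13>2, skip
j=8: 6>2, skip
swap(1,9) ⇒ [1,2,15,12,7,9,14,13,6,3]; return 1

2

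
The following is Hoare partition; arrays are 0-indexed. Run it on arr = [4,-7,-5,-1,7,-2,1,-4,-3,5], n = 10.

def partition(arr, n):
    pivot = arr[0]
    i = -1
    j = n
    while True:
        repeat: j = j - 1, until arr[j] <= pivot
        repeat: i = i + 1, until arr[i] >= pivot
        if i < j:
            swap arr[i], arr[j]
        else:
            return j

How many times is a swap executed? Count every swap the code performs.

pivot=4
j stops at 8 (-3), i stops at 0 (4); swap ⇒ [-3,-7,-5,-1,7,-2,1,-4,4,5]
j stops at 7 (-4), i stops at 4 (7); swap ⇒ [-3,-7,-5,-1,-4,-2,1,7,4,5]
j stops at 6, i stops at 7; i≥j ⇒ return 6. arr=[-3,-7,-5,-1,-4,-2,1,7,4,5]

2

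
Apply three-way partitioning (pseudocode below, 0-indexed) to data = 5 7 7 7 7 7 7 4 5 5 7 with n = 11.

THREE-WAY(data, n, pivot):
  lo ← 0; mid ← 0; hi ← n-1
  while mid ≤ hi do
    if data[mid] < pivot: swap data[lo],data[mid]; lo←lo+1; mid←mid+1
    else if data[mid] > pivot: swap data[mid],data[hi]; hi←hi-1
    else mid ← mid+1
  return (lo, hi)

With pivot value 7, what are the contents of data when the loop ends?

pivot = 7; lo=0, mid=0, hi=10
data[mid]=5<7: swap data[0],data[0]; lo=1,mid=1 → 5 7 7 7 7 7 7 4 5 5 7
data[mid]=7=7: mid=2
data[mid]=7=7: mid=3
data[mid]=7=7: mid=4
data[mid]=7=7: mid=5
data[mid]=7=7: mid=6
data[mid]=7=7: mid=7
data[mid]=4<7: swap data[1],data[7]; lo=2,mid=8 → 5 4 7 7 7 7 7 7 5 5 7
data[mid]=5<7: swap data[2],data[8]; lo=3,mid=9 → 5 4 5 7 7 7 7 7 7 5 7
data[mid]=5<7: swap data[3],data[9]; lo=4,mid=10 → 5 4 5 5 7 7 7 7 7 7 7
data[mid]=7=7: mid=11
end: lo=4, hi=10; data = 5 4 5 5 7 7 7 7 7 7 7

5 4 5 5 7 7 7 7 7 7 7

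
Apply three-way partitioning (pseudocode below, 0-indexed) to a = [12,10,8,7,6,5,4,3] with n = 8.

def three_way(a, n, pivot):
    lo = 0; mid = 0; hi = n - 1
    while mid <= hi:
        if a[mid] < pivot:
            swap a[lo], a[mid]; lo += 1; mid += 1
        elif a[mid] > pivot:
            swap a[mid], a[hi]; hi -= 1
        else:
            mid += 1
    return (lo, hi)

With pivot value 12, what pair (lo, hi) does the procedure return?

lo=0 mid=0 hi=7
12=12: mid=1
10<12: swap(0,1), lo=1 mid=2 ⇒ [10,12,8,7,6,5,4,3]
8<12: swap(1,2), lo=2 mid=3 ⇒ [10,8,12,7,6,5,4,3]
7<12: swap(2,3), lo=3 mid=4 ⇒ [10,8,7,12,6,5,4,3]
6<12: swap(3,4), lo=4 mid=5 ⇒ [10,8,7,6,12,5,4,3]
5<12: swap(4,5), lo=5 mid=6 ⇒ [10,8,7,6,5,12,4,3]
4<12: swap(5,6), lo=6 mid=7 ⇒ [10,8,7,6,5,4,12,3]
3<12: swap(6,7), lo=7 mid=8 ⇒ [10,8,7,6,5,4,3,12]
done. lo=7 hi=7; a=[10,8,7,6,5,4,3,12]

(7, 7)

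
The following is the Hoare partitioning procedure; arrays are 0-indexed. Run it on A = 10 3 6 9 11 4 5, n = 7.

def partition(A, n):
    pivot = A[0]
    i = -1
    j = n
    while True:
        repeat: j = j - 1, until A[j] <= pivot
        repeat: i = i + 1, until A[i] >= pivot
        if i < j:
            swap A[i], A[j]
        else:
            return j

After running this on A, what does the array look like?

pivot = A[0] = 10; i = -1, j = 7
j→6 (A[6]=5≤10), i→0 (A[0]=10≥10); i<j, swap → 5 3 6 9 11 4 10
j→5 (A[5]=4≤10), i→4 (A[4]=11≥10); i<j, swap → 5 3 6 9 4 11 10
j→4, i→5; i≥j, return j=4. A = 5 3 6 9 4 11 10

5 3 6 9 4 11 10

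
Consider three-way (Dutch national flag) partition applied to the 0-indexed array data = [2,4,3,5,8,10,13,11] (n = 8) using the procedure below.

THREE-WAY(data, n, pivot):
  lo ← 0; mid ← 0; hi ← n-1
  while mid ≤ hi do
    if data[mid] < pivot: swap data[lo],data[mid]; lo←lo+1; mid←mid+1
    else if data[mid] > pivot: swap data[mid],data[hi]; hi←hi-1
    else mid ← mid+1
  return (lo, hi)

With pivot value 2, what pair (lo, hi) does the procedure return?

(0, 0)

lo=0 mid=0 hi=7
2=2: mid=1
4>2: swap(1,7), hi=6 ⇒ [2,11,3,5,8,10,13,4]
11>2: swap(1,6), hi=5 ⇒ [2,13,3,5,8,10,11,4]
13>2: swap(1,5), hi=4 ⇒ [2,10,3,5,8,13,11,4]
10>2: swap(1,4), hi=3 ⇒ [2,8,3,5,10,13,11,4]
8>2: swap(1,3), hi=2 ⇒ [2,5,3,8,10,13,11,4]
5>2: swap(1,2), hi=1 ⇒ [2,3,5,8,10,13,11,4]
3>2: swap(1,1), hi=0 ⇒ [2,3,5,8,10,13,11,4]
done. lo=0 hi=0; data=[2,3,5,8,10,13,11,4]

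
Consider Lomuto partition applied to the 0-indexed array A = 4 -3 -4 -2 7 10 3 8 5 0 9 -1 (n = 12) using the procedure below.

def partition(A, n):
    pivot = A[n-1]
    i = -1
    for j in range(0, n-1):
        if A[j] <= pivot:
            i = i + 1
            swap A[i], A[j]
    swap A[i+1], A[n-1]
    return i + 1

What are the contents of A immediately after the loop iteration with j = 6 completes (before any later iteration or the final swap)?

-3 -4 -2 4 7 10 3 8 5 0 9 -1

pivot=-1, i=-1
j=0: 4>-1, skip
j=1: -3≤-1, i=0, swap(0,1) ⇒ -3 4 -4 -2 7 10 3 8 5 0 9 -1
j=2: -4≤-1, i=1, swap(1,2) ⇒ -3 -4 4 -2 7 10 3 8 5 0 9 -1
j=3: -2≤-1, i=2, swap(2,3) ⇒ -3 -4 -2 4 7 10 3 8 5 0 9 -1
j=4: 7>-1, skip
j=5: 10>-1, skip
j=6: 3>-1, skip
(after j=6) A = -3 -4 -2 4 7 10 3 8 5 0 9 -1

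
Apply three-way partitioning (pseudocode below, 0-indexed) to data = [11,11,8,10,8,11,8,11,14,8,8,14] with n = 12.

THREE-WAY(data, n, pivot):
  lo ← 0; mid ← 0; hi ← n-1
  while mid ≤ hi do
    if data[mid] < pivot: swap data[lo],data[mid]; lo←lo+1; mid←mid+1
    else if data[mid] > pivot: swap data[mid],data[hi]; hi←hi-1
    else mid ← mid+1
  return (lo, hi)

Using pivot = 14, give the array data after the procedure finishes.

lo=0 mid=0 hi=11
11<14: swap(0,0), lo=1 mid=1 ⇒ [11,11,8,10,8,11,8,11,14,8,8,14]
11<14: swap(1,1), lo=2 mid=2 ⇒ [11,11,8,10,8,11,8,11,14,8,8,14]
8<14: swap(2,2), lo=3 mid=3 ⇒ [11,11,8,10,8,11,8,11,14,8,8,14]
10<14: swap(3,3), lo=4 mid=4 ⇒ [11,11,8,10,8,11,8,11,14,8,8,14]
8<14: swap(4,4), lo=5 mid=5 ⇒ [11,11,8,10,8,11,8,11,14,8,8,14]
11<14: swap(5,5), lo=6 mid=6 ⇒ [11,11,8,10,8,11,8,11,14,8,8,14]
8<14: swap(6,6), lo=7 mid=7 ⇒ [11,11,8,10,8,11,8,11,14,8,8,14]
11<14: swap(7,7), lo=8 mid=8 ⇒ [11,11,8,10,8,11,8,11,14,8,8,14]
14=14: mid=9
8<14: swap(8,9), lo=9 mid=10 ⇒ [11,11,8,10,8,11,8,11,8,14,8,14]
8<14: swap(9,10), lo=10 mid=11 ⇒ [11,11,8,10,8,11,8,11,8,8,14,14]
14=14: mid=12
done. lo=10 hi=11; data=[11,11,8,10,8,11,8,11,8,8,14,14]

[11,11,8,10,8,11,8,11,8,8,14,14]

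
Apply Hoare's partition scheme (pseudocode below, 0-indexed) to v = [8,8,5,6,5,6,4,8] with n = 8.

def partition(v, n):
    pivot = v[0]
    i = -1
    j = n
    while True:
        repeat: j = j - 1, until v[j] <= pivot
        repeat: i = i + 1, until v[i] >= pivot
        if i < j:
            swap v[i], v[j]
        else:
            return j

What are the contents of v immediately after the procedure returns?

pivot=8
j stops at 7 (8), i stops at 0 (8); swap ⇒ [8,8,5,6,5,6,4,8]
j stops at 6 (4), i stops at 1 (8); swap ⇒ [8,4,5,6,5,6,8,8]
j stops at 5, i stops at 6; i≥j ⇒ return 5. v=[8,4,5,6,5,6,8,8]

[8,4,5,6,5,6,8,8]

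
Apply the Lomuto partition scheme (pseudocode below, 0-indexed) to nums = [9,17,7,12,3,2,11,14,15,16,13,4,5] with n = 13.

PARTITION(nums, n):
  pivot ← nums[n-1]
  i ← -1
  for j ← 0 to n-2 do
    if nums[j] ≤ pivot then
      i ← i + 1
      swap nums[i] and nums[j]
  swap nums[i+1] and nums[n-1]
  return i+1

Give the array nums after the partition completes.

pivot=5, i=-1
j=0: 9>5, skip
j=1: 17>5, skip
j=2: 7>5, skip
j=3: 12>5, skip
j=4: 3≤5, i=0, swap(0,4) ⇒ [3,17,7,12,9,2,11,14,15,16,13,4,5]
j=5: 2≤5, i=1, swap(1,5) ⇒ [3,2,7,12,9,17,11,14,15,16,13,4,5]
j=6: 11>5, skip
j=7: 14>5, skip
j=8: 15>5, skip
j=9: 16>5, skip
j=10: 13>5, skip
j=11: 4≤5, i=2, swap(2,11) ⇒ [3,2,4,12,9,17,11,14,15,16,13,7,5]
swap(3,12) ⇒ [3,2,4,5,9,17,11,14,15,16,13,7,12]; return 3

[3,2,4,5,9,17,11,14,15,16,13,7,12]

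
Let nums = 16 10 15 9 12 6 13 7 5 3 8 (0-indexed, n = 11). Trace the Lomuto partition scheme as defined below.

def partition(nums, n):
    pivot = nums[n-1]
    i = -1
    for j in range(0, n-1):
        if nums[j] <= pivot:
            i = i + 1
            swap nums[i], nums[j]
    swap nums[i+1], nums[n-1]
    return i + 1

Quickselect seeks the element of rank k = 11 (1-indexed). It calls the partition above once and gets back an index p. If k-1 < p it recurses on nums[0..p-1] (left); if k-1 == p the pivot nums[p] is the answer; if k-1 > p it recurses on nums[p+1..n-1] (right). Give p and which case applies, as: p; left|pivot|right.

4; right

pivot = nums[10] = 8; i = -1
j=0: nums[0]=16 > 8 → no swap
j=1: nums[1]=10 > 8 → no swap
j=2: nums[2]=15 > 8 → no swap
j=3: nums[3]=9 > 8 → no swap
j=4: nums[4]=12 > 8 → no swap
j=5: nums[5]=6 ≤ 8 → i=0, swap nums[0],nums[5] → 6 10 15 9 12 16 13 7 5 3 8
j=6: nums[6]=13 > 8 → no swap
j=7: nums[7]=7 ≤ 8 → i=1, swap nums[1],nums[7] → 6 7 15 9 12 16 13 10 5 3 8
j=8: nums[8]=5 ≤ 8 → i=2, swap nums[2],nums[8] → 6 7 5 9 12 16 13 10 15 3 8
j=9: nums[9]=3 ≤ 8 → i=3, swap nums[3],nums[9] → 6 7 5 3 12 16 13 10 15 9 8
final swap nums[4],nums[10] → 6 7 5 3 8 16 13 10 15 9 12; return 4
p = 4; k-1 = 10 > 4 ⇒ right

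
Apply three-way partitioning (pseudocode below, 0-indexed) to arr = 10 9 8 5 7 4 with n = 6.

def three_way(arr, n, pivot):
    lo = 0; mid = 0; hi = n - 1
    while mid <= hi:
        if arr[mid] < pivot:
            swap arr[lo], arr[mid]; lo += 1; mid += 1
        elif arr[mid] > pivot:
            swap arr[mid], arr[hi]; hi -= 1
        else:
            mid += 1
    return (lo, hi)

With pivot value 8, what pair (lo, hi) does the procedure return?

(3, 3)

lo=0 mid=0 hi=5
10>8: swap(0,5), hi=4 ⇒ 4 9 8 5 7 10
4<8: swap(0,0), lo=1 mid=1 ⇒ 4 9 8 5 7 10
9>8: swap(1,4), hi=3 ⇒ 4 7 8 5 9 10
7<8: swap(1,1), lo=2 mid=2 ⇒ 4 7 8 5 9 10
8=8: mid=3
5<8: swap(2,3), lo=3 mid=4 ⇒ 4 7 5 8 9 10
done. lo=3 hi=3; arr=4 7 5 8 9 10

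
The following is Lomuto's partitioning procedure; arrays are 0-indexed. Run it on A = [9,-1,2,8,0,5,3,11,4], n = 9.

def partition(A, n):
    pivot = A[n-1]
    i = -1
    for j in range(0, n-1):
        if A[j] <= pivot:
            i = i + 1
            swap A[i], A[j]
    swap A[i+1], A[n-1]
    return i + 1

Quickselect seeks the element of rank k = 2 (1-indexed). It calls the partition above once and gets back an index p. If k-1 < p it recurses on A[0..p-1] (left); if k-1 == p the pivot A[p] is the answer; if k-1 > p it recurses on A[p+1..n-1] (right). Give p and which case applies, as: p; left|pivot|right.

4; left

pivot = A[8] = 4; i = -1
j=0: A[0]=9 > 4 → no swap
j=1: A[1]=-1 ≤ 4 → i=0, swap A[0],A[1] → [-1,9,2,8,0,5,3,11,4]
j=2: A[2]=2 ≤ 4 → i=1, swap A[1],A[2] → [-1,2,9,8,0,5,3,11,4]
j=3: A[3]=8 > 4 → no swap
j=4: A[4]=0 ≤ 4 → i=2, swap A[2],A[4] → [-1,2,0,8,9,5,3,11,4]
j=5: A[5]=5 > 4 → no swap
j=6: A[6]=3 ≤ 4 → i=3, swap A[3],A[6] → [-1,2,0,3,9,5,8,11,4]
j=7: A[7]=11 > 4 → no swap
final swap A[4],A[8] → [-1,2,0,3,4,5,8,11,9]; return 4
p = 4; k-1 = 1 < 4 ⇒ left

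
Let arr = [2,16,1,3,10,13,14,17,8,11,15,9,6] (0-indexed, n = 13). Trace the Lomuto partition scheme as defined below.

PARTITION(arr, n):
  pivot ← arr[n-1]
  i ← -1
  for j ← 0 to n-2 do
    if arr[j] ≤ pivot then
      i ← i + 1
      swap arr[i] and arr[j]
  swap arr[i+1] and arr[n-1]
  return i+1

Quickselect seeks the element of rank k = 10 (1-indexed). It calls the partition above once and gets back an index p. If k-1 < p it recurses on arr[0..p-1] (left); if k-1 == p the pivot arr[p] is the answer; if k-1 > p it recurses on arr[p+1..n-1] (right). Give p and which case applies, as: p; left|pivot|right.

3; right

pivot=6, i=-1
j=0: 2≤6, i=0, swap(0,0) ⇒ [2,16,1,3,10,13,14,17,8,11,15,9,6]
j=1: 16>6, skip
j=2: 1≤6, i=1, swap(1,2) ⇒ [2,1,16,3,10,13,14,17,8,11,15,9,6]
j=3: 3≤6, i=2, swap(2,3) ⇒ [2,1,3,16,10,13,14,17,8,11,15,9,6]
j=4: 10>6, skip
j=5: 13>6, skip
j=6: 14>6, skip
j=7: 17>6, skip
j=8: 8>6, skip
j=9: 11>6, skip
j=10: 15>6, skip
j=11: 9>6, skip
swap(3,12) ⇒ [2,1,3,6,10,13,14,17,8,11,15,9,16]; return 3
p = 3; k-1 = 9 > 3 ⇒ right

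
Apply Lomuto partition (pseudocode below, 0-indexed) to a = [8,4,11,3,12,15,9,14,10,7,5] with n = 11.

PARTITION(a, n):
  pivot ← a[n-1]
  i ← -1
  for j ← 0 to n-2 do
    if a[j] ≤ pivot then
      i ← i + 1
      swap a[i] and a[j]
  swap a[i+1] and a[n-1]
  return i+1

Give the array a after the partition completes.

pivot = a[10] = 5; i = -1
j=0: a[0]=8 > 5 → no swap
j=1: a[1]=4 ≤ 5 → i=0, swap a[0],a[1] → [4,8,11,3,12,15,9,14,10,7,5]
j=2: a[2]=11 > 5 → no swap
j=3: a[3]=3 ≤ 5 → i=1, swap a[1],a[3] → [4,3,11,8,12,15,9,14,10,7,5]
j=4: a[4]=12 > 5 → no swap
j=5: a[5]=15 > 5 → no swap
j=6: a[6]=9 > 5 → no swap
j=7: a[7]=14 > 5 → no swap
j=8: a[8]=10 > 5 → no swap
j=9: a[9]=7 > 5 → no swap
final swap a[2],a[10] → [4,3,5,8,12,15,9,14,10,7,11]; return 2

[4,3,5,8,12,15,9,14,10,7,11]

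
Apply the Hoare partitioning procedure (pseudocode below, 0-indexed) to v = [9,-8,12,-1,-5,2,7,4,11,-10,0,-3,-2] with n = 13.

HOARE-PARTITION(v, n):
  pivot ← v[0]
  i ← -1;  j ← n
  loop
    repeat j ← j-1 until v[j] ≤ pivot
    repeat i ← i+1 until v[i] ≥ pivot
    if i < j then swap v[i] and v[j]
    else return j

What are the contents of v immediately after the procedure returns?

pivot=9
j stops at 12 (-2), i stops at 0 (9); swap ⇒ [-2,-8,12,-1,-5,2,7,4,11,-10,0,-3,9]
j stops at 11 (-3), i stops at 2 (12); swap ⇒ [-2,-8,-3,-1,-5,2,7,4,11,-10,0,12,9]
j stops at 10 (0), i stops at 8 (11); swap ⇒ [-2,-8,-3,-1,-5,2,7,4,0,-10,11,12,9]
j stops at 9, i stops at 10; i≥j ⇒ return 9. v=[-2,-8,-3,-1,-5,2,7,4,0,-10,11,12,9]

[-2,-8,-3,-1,-5,2,7,4,0,-10,11,12,9]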